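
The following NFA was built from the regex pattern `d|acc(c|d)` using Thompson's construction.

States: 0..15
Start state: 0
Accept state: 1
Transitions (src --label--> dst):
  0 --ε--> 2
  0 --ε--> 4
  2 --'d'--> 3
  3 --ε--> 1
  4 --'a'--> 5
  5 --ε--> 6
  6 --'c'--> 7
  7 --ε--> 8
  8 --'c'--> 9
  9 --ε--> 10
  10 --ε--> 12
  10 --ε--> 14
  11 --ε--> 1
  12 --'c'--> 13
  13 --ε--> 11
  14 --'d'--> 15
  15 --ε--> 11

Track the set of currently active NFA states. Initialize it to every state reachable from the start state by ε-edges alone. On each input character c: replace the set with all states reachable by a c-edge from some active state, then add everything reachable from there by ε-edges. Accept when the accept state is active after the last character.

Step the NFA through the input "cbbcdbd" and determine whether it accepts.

Answer: REJECT

Steps:
S₀ = ε-closure({0}) = {0,2,4}
'c' @ 1: {}  — no active states
rest 'bbcdbd' ignored (set empty)
after full input: {}  (accept=1 not in)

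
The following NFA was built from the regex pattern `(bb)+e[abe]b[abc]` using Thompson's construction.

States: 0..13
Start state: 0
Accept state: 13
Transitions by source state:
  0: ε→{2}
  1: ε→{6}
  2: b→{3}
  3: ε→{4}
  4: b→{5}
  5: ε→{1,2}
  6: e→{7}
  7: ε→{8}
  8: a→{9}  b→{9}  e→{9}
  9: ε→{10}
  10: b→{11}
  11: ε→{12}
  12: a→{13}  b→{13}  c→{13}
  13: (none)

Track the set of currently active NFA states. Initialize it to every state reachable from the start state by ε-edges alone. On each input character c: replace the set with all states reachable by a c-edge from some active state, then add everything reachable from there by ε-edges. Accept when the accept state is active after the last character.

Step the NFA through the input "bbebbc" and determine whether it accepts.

S₀ = ε-closure({0}) = {0,2}
'b' @ 1: {3,4}
'b' @ 2: {1,2,5,6}
'e' @ 3: {7,8}
'b' @ 4: {9,10}
'b' @ 5: {11,12}
'c' @ 6: {13}  (accept∈set)
end set {13} — state 13 in

Answer: ACCEPT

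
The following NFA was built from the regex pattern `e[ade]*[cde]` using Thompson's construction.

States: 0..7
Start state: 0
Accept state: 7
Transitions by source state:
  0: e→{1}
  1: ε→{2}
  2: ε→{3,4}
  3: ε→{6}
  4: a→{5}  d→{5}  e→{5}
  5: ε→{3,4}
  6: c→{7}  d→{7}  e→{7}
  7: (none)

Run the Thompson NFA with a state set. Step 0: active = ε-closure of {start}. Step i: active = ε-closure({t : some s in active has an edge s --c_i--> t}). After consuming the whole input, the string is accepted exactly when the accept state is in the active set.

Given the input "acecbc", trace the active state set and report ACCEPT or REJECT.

start: ε-closure({0}) = {0}
'a' @ 1: {}  — dead — no transitions
rest 'cecbc' ignored (set empty)
final: {}; accept 7 not in set

Answer: REJECT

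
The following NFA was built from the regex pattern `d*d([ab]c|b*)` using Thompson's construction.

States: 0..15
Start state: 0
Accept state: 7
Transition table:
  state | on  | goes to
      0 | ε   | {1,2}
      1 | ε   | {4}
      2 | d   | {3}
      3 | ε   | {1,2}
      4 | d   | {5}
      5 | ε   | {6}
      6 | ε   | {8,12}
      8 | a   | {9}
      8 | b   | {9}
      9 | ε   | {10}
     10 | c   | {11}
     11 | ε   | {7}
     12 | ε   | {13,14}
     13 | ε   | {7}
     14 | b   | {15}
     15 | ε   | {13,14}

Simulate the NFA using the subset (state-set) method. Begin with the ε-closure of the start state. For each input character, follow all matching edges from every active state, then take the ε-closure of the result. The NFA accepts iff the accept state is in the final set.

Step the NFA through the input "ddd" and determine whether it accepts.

Answer: ACCEPT

Derivation:
initial (ε-close {0}): {0,1,2,4}
'd' @ 1: {1,2,3,4,5,6,7,8,12,13,14}  [accepting]
'd' @ 2: {1,2,3,4,5,6,7,8,12,13,14}  [accepting]
'd' @ 3: {1,2,3,4,5,6,7,8,12,13,14}  [accepting]
end set {1,2,3,4,5,6,7,8,12,13,14} — state 7 in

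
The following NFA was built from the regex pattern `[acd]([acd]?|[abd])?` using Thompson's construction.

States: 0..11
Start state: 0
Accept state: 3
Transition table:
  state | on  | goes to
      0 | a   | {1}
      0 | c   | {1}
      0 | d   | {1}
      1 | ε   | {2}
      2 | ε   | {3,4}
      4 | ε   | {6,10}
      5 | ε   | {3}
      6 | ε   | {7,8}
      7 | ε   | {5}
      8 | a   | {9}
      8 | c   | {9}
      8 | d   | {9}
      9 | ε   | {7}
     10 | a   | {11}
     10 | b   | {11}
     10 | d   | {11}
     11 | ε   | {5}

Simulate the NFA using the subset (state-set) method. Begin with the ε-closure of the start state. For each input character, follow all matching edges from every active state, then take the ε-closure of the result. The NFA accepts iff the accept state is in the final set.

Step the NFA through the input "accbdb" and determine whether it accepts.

Answer: REJECT

Trace:
S₀ = ε-closure({0}) = {0}
'a' @ 1: {1,2,3,4,5,6,7,8,10}  (accept∈set)
'c' @ 2: {3,5,7,9}  (accept∈set)
'c' @ 3: {}  — state set empty
rest 'bdb' ignored (set empty)
after full input: {}  (accept=3 not in)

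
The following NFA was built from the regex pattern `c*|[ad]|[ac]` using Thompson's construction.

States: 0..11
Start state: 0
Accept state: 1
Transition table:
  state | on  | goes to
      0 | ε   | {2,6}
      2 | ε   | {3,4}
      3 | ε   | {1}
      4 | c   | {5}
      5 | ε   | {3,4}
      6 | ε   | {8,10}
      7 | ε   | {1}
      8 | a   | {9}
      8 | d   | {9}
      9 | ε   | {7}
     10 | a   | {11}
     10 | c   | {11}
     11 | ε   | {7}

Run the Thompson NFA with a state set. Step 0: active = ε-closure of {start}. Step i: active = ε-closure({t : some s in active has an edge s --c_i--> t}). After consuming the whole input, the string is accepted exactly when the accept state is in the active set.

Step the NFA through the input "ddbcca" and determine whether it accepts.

start: ε-closure({0}) = {0,1,2,3,4,6,8,10}
'd' @ 1: {1,7,9}  [accepting]
'd' @ 2: {}  — no active states
rest 'bcca' ignored (set empty)
final: {}; accept 1 not in set

Answer: REJECT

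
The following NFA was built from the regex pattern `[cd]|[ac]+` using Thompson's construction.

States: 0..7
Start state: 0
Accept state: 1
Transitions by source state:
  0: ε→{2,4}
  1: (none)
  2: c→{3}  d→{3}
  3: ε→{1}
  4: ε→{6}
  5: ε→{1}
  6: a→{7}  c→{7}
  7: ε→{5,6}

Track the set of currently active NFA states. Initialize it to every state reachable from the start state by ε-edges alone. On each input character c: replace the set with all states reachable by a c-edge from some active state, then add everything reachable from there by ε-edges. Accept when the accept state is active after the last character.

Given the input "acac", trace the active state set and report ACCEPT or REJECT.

S₀ = ε-closure({0}) = {0,2,4,6}
'a' @ 1: {1,5,6,7}  (accept∈set)
'c' @ 2: {1,5,6,7}  (accept∈set)
'a' @ 3: {1,5,6,7}  (accept∈set)
'c' @ 4: {1,5,6,7}  (accept∈set)
final: {1,5,6,7}; accept 1 in set

Answer: ACCEPT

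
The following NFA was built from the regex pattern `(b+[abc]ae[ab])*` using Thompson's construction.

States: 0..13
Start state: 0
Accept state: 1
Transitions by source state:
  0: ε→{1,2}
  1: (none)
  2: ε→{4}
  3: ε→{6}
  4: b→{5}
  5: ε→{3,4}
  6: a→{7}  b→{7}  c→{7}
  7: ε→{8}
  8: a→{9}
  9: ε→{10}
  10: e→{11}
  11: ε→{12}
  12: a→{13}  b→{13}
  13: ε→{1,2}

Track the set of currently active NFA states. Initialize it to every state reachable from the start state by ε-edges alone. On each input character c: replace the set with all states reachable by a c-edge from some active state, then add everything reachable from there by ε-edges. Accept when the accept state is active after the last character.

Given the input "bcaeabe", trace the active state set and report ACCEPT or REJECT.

start: ε-closure({0}) = {0,1,2,4}
'b' @ 1: {3,4,5,6}
'c' @ 2: {7,8}
'a' @ 3: {9,10}
'e' @ 4: {11,12}
'a' @ 5: {1,2,4,13}  [accepting]
'b' @ 6: {3,4,5,6}
'e' @ 7: {}  — dead — no transitions
final: {}; accept 1 not in set

Answer: REJECT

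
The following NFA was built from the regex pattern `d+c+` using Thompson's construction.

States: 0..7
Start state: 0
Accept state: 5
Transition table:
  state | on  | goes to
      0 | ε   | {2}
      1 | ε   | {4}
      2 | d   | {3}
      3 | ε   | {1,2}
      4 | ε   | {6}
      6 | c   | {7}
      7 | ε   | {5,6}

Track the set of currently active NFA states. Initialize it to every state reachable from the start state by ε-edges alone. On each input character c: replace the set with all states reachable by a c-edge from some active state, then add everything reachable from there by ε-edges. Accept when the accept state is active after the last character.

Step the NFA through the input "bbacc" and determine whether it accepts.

Answer: REJECT

Steps:
S₀ = ε-closure({0}) = {0,2}
'b' @ 1: {}  — state set empty
rest 'bacc' ignored (set empty)
after full input: {}  (accept=5 not in)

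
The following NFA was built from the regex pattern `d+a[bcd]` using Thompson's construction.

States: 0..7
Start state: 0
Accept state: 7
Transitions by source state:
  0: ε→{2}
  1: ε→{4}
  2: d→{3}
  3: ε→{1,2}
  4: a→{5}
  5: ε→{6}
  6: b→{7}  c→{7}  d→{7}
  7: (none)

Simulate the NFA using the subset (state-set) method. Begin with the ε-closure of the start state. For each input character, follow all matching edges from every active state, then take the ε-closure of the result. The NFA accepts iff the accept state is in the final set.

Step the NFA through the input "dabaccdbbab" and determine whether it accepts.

Answer: REJECT

Steps:
start: ε-closure({0}) = {0,2}
'd' @ 1: {1,2,3,4}
'a' @ 2: {5,6}
'b' @ 3: {7}  (accept∈set)
'a' @ 4: {}  — state set empty
rest 'ccdbbab' ignored (set empty)
end set {} — state 7 not in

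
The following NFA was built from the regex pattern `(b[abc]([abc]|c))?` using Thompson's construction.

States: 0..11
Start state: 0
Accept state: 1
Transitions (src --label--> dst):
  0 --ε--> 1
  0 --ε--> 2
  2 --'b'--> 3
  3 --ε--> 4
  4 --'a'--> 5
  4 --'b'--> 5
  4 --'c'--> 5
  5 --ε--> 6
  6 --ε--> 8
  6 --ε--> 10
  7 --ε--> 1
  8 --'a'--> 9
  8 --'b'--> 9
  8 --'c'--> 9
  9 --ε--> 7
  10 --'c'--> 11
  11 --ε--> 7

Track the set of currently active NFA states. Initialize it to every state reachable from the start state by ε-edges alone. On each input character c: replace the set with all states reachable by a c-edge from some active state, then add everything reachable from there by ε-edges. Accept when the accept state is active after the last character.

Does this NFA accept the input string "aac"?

Answer: REJECT

Derivation:
start: ε-closure({0}) = {0,1,2}
'a' @ 1: {}  — no active states
rest 'ac' ignored (set empty)
after full input: {}  (accept=1 not in)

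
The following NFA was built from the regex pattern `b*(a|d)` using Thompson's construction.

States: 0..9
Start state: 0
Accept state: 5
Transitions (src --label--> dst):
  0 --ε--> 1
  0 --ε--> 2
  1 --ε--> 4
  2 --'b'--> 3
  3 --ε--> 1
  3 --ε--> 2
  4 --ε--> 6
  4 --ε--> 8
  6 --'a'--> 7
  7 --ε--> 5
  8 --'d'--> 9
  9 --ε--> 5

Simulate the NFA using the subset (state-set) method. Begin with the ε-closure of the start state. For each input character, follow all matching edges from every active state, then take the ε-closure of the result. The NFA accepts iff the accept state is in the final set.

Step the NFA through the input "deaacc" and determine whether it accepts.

Answer: REJECT

Trace:
start: ε-closure({0}) = {0,1,2,4,6,8}
'd' @ 1: {5,9}  ✓accept
'e' @ 2: {}  — dead — no transitions
rest 'aacc' ignored (set empty)
end set {} — state 5 not in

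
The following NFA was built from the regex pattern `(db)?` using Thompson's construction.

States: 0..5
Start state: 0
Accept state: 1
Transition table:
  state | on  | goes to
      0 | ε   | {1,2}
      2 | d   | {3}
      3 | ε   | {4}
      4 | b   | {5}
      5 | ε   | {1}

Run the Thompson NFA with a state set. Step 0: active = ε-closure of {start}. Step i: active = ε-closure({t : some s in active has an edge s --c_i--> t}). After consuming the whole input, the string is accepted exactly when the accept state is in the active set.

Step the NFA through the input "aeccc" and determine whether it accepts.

S₀ = ε-closure({0}) = {0,1,2}
'a' @ 1: {}  — no active states
rest 'eccc' ignored (set empty)
final: {}; accept 1 not in set

Answer: REJECT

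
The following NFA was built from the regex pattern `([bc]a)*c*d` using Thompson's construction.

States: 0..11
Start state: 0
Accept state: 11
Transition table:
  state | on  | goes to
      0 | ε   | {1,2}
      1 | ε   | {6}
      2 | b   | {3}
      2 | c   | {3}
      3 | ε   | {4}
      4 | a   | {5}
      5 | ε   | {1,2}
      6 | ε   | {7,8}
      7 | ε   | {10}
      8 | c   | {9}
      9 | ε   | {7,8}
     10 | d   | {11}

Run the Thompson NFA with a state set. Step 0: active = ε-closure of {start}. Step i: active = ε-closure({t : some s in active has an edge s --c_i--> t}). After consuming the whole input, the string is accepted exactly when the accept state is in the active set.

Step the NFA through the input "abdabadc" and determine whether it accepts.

initial (ε-close {0}): {0,1,2,6,7,8,10}
'a' @ 1: {}  — state set empty
rest 'bdabadc' ignored (set empty)
end set {} — state 11 not in

Answer: REJECT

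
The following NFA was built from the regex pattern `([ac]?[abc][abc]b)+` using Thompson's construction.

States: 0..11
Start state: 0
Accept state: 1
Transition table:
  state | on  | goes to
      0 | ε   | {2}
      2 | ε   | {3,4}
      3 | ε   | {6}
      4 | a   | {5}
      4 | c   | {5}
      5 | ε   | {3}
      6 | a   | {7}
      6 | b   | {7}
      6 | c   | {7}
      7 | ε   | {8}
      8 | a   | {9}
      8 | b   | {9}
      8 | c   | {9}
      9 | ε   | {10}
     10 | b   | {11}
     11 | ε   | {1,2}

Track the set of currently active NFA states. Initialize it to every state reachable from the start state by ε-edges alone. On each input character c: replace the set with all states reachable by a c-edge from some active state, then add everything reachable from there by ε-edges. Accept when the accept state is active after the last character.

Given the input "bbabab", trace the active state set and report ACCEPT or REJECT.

initial (ε-close {0}): {0,2,3,4,6}
'b' @ 1: {7,8}
'b' @ 2: {9,10}
'a' @ 3: {}  — no active states
rest 'bab' ignored (set empty)
final: {}; accept 1 not in set

Answer: REJECT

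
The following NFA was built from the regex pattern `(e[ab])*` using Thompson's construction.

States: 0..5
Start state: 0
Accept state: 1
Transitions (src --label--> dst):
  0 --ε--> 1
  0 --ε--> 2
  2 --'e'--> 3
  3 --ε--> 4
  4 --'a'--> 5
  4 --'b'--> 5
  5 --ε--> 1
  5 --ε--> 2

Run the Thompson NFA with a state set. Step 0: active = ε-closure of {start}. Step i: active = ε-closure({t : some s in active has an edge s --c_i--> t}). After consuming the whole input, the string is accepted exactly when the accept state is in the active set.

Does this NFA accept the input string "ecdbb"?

S₀ = ε-closure({0}) = {0,1,2}
'e' @ 1: {3,4}
'c' @ 2: {}  — no active states
rest 'dbb' ignored (set empty)
final: {}; accept 1 not in set

Answer: REJECT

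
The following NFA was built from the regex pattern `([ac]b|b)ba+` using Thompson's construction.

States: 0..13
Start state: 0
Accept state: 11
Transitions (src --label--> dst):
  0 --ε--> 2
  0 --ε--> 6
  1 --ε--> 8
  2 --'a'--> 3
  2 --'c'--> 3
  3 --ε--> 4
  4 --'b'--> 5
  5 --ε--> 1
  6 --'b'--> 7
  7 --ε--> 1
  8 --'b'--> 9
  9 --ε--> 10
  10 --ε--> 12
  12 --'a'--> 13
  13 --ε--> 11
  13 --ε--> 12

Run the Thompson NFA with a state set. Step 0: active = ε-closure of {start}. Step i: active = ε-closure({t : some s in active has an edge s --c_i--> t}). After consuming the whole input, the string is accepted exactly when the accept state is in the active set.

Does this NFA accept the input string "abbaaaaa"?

start: ε-closure({0}) = {0,2,6}
'a' @ 1: {3,4}
'b' @ 2: {1,5,8}
'b' @ 3: {9,10,12}
'a' @ 4: {11,12,13}  ✓accept
'a' @ 5: {11,12,13}  ✓accept
'a' @ 6: {11,12,13}  ✓accept
'a' @ 7: {11,12,13}  ✓accept
'a' @ 8: {11,12,13}  ✓accept
after full input: {11,12,13}  (accept=11 in)

Answer: ACCEPT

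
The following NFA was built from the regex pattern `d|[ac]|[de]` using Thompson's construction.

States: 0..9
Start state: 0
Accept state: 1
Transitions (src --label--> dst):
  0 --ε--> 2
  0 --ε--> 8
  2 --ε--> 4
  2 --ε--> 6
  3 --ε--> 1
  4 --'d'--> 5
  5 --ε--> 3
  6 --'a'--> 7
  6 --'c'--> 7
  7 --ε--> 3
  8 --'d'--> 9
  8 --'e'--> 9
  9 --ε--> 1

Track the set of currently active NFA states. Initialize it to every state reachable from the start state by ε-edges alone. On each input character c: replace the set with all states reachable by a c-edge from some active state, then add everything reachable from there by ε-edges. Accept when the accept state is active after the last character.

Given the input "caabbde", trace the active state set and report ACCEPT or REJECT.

initial (ε-close {0}): {0,2,4,6,8}
'c' @ 1: {1,3,7}  ✓accept
'a' @ 2: {}  — no active states
rest 'abbde' ignored (set empty)
after full input: {}  (accept=1 not in)

Answer: REJECT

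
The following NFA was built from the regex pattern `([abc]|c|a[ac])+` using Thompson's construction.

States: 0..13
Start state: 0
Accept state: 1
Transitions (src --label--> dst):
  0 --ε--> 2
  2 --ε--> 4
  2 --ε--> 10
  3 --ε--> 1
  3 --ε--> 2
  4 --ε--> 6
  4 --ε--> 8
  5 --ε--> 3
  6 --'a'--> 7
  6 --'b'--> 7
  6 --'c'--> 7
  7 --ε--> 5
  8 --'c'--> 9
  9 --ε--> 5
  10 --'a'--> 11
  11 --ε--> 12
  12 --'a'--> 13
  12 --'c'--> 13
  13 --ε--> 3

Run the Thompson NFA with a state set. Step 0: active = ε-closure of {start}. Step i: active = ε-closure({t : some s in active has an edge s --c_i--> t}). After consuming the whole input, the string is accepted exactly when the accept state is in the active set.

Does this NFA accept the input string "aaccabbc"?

start: ε-closure({0}) = {0,2,4,6,8,10}
'a' @ 1: {1,2,3,4,5,6,7,8,10,11,12}  ✓accept
'a' @ 2: {1,2,3,4,5,6,7,8,10,11,12,13}  ✓accept
'c' @ 3: {1,2,3,4,5,6,7,8,9,10,13}  ✓accept
'c' @ 4: {1,2,3,4,5,6,7,8,9,10}  ✓accept
'a' @ 5: {1,2,3,4,5,6,7,8,10,11,12}  ✓accept
'b' @ 6: {1,2,3,4,5,6,7,8,10}  ✓accept
'b' @ 7: {1,2,3,4,5,6,7,8,10}  ✓accept
'c' @ 8: {1,2,3,4,5,6,7,8,9,10}  ✓accept
end set {1,2,3,4,5,6,7,8,9,10} — state 1 in

Answer: ACCEPT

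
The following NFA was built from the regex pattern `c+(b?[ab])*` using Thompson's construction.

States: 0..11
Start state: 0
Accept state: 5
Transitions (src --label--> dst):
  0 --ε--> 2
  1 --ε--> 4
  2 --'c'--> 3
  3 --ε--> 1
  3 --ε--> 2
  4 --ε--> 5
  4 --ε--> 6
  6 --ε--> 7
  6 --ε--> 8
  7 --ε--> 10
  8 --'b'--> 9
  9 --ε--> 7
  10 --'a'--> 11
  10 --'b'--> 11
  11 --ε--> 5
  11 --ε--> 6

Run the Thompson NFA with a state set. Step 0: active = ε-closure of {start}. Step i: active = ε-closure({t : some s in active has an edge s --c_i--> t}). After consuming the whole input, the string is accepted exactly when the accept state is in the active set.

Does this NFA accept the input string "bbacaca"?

Answer: REJECT

Steps:
initial (ε-close {0}): {0,2}
'b' @ 1: {}  — dead — no transitions
rest 'bacaca' ignored (set empty)
after full input: {}  (accept=5 not in)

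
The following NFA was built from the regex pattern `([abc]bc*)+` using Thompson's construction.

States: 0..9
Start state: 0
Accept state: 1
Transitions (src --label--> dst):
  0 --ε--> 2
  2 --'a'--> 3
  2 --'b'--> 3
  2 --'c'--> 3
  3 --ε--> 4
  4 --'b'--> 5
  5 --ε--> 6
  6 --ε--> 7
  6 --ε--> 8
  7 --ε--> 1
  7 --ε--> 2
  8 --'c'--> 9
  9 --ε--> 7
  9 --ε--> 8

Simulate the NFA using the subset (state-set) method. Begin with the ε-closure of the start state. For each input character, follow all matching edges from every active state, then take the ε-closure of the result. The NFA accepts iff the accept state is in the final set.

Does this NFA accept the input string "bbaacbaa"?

start: ε-closure({0}) = {0,2}
'b' @ 1: {3,4}
'b' @ 2: {1,2,5,6,7,8}  [accepting]
'a' @ 3: {3,4}
'a' @ 4: {}  — no active states
rest 'cbaa' ignored (set empty)
end set {} — state 1 not in

Answer: REJECT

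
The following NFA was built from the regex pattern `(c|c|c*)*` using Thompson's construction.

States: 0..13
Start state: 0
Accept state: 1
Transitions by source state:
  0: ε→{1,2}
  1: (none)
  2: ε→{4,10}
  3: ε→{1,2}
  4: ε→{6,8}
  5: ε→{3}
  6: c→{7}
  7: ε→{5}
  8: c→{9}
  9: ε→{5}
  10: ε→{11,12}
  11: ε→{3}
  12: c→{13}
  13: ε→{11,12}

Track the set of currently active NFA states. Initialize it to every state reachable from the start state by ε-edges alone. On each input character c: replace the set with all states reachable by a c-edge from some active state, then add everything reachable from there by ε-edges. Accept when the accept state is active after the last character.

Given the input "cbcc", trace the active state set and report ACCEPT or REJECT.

Answer: REJECT

Derivation:
S₀ = ε-closure({0}) = {0,1,2,3,4,6,8,10,11,12}
'c' @ 1: {1,2,3,4,5,6,7,8,9,10,11,12,13}  ✓accept
'b' @ 2: {}  — no active states
rest 'cc' ignored (set empty)
final: {}; accept 1 not in set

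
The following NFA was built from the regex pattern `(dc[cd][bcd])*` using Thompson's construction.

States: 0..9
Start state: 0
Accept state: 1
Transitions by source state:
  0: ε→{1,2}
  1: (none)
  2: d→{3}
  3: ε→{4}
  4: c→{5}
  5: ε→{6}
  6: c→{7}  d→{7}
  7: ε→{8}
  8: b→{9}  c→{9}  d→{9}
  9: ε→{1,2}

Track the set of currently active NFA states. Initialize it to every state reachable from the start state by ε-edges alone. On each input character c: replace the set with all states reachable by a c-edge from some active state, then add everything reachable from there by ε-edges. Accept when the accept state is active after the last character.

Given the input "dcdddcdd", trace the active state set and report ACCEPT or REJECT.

Answer: ACCEPT

Trace:
start: ε-closure({0}) = {0,1,2}
'd' @ 1: {3,4}
'c' @ 2: {5,6}
'd' @ 3: {7,8}
'd' @ 4: {1,2,9}  [accepting]
'd' @ 5: {3,4}
'c' @ 6: {5,6}
'd' @ 7: {7,8}
'd' @ 8: {1,2,9}  [accepting]
final: {1,2,9}; accept 1 in set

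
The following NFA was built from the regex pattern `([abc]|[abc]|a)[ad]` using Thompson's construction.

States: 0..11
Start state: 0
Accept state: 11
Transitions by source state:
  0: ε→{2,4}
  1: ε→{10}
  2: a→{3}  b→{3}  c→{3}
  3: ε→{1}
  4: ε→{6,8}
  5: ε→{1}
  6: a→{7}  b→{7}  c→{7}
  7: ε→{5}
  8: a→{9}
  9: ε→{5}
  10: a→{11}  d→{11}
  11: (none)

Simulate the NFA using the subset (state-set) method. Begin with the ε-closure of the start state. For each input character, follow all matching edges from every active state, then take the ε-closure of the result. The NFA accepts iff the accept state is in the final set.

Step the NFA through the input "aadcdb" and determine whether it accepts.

start: ε-closure({0}) = {0,2,4,6,8}
'a' @ 1: {1,3,5,7,9,10}
'a' @ 2: {11}  (accept∈set)
'd' @ 3: {}  — dead — no transitions
rest 'cdb' ignored (set empty)
end set {} — state 11 not in

Answer: REJECT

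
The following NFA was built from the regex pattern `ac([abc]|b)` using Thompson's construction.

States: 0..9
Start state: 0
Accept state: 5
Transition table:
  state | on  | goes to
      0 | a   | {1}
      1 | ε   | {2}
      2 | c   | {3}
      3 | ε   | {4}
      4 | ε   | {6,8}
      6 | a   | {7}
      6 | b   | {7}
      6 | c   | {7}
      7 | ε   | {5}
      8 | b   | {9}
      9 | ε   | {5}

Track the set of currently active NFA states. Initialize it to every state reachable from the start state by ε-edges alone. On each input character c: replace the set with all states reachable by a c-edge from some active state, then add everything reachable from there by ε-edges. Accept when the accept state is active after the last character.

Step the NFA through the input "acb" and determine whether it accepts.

initial (ε-close {0}): {0}
'a' @ 1: {1,2}
'c' @ 2: {3,4,6,8}
'b' @ 3: {5,7,9}  (accept∈set)
end set {5,7,9} — state 5 in

Answer: ACCEPT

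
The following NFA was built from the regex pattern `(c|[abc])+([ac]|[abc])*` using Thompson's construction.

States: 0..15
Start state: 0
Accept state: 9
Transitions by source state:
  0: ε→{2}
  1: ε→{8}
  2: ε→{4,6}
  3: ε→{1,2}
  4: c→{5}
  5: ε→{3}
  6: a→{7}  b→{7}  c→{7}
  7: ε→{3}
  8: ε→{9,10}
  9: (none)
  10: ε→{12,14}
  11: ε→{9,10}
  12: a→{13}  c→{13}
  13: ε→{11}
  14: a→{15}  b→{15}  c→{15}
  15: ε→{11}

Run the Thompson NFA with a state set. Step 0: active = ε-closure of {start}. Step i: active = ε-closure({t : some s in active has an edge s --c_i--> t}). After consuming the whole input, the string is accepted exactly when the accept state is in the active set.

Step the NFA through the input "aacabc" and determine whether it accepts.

Answer: ACCEPT

Derivation:
initial (ε-close {0}): {0,2,4,6}
'a' @ 1: {1,2,3,4,6,7,8,9,10,12,14}  [accepting]
'a' @ 2: {1,2,3,4,6,7,8,9,10,11,12,13,14,15}  [accepting]
'c' @ 3: {1,2,3,4,5,6,7,8,9,10,11,12,13,14,15}  [accepting]
'a' @ 4: {1,2,3,4,6,7,8,9,10,11,12,13,14,15}  [accepting]
'b' @ 5: {1,2,3,4,6,7,8,9,10,11,12,14,15}  [accepting]
'c' @ 6: {1,2,3,4,5,6,7,8,9,10,11,12,13,14,15}  [accepting]
after full input: {1,2,3,4,5,6,7,8,9,10,11,12,13,14,15}  (accept=9 in)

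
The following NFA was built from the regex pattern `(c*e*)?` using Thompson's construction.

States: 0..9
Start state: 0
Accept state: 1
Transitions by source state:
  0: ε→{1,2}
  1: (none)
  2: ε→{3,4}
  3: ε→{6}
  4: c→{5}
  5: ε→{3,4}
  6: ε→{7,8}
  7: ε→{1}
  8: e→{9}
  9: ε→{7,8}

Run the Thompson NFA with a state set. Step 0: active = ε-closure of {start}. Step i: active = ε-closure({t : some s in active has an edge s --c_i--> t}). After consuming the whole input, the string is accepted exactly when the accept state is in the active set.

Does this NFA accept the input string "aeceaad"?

Answer: REJECT

Trace:
initial (ε-close {0}): {0,1,2,3,4,6,7,8}
'a' @ 1: {}  — no active states
rest 'eceaad' ignored (set empty)
after full input: {}  (accept=1 not in)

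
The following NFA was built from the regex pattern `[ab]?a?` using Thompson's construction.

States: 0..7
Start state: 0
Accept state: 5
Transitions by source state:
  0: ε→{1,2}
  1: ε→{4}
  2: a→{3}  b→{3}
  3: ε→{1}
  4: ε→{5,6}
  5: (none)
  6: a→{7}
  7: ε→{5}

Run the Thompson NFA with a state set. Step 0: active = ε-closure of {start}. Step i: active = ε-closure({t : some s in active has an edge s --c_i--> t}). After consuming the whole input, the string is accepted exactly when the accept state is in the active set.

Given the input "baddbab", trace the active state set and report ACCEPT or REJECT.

Answer: REJECT

Derivation:
S₀ = ε-closure({0}) = {0,1,2,4,5,6}
'b' @ 1: {1,3,4,5,6}  [accepting]
'a' @ 2: {5,7}  [accepting]
'd' @ 3: {}  — no active states
rest 'dbab' ignored (set empty)
end set {} — state 5 not in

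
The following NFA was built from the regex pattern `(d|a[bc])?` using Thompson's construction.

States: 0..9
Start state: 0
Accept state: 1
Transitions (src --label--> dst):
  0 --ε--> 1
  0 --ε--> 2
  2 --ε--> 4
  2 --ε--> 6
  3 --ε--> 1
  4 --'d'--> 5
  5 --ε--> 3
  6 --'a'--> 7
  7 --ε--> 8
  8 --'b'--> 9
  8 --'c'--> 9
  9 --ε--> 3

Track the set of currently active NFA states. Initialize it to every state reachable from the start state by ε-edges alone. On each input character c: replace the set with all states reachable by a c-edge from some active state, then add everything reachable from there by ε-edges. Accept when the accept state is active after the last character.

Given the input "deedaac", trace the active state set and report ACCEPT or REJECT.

Answer: REJECT

Trace:
start: ε-closure({0}) = {0,1,2,4,6}
'd' @ 1: {1,3,5}  [accepting]
'e' @ 2: {}  — state set empty
rest 'edaac' ignored (set empty)
end set {} — state 1 not in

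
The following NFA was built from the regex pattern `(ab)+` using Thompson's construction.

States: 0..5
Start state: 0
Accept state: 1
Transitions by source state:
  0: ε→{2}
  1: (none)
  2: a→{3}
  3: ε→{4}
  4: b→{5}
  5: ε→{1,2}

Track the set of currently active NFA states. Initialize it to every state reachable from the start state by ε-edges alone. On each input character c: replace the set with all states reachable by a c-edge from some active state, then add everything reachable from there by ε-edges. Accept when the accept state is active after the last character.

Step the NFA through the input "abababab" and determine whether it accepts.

Answer: ACCEPT

Trace:
S₀ = ε-closure({0}) = {0,2}
'a' @ 1: {3,4}
'b' @ 2: {1,2,5}  ✓accept
'a' @ 3: {3,4}
'b' @ 4: {1,2,5}  ✓accept
'a' @ 5: {3,4}
'b' @ 6: {1,2,5}  ✓accept
'a' @ 7: {3,4}
'b' @ 8: {1,2,5}  ✓accept
end set {1,2,5} — state 1 in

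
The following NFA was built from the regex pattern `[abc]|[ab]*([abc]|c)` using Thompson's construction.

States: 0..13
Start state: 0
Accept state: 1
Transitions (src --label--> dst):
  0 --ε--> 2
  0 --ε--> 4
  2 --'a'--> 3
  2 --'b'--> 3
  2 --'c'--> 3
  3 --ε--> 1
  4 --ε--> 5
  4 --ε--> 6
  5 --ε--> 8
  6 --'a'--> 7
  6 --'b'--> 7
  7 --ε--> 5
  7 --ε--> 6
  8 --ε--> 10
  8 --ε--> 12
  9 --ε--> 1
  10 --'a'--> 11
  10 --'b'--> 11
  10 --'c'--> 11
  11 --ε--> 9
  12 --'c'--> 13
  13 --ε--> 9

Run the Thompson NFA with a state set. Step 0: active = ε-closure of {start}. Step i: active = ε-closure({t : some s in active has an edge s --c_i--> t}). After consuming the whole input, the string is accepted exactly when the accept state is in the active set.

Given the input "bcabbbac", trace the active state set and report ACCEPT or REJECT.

initial (ε-close {0}): {0,2,4,5,6,8,10,12}
'b' @ 1: {1,3,5,6,7,8,9,10,11,12}  (accept∈set)
'c' @ 2: {1,9,11,13}  (accept∈set)
'a' @ 3: {}  — state set empty
rest 'bbbac' ignored (set empty)
end set {} — state 1 not in

Answer: REJECT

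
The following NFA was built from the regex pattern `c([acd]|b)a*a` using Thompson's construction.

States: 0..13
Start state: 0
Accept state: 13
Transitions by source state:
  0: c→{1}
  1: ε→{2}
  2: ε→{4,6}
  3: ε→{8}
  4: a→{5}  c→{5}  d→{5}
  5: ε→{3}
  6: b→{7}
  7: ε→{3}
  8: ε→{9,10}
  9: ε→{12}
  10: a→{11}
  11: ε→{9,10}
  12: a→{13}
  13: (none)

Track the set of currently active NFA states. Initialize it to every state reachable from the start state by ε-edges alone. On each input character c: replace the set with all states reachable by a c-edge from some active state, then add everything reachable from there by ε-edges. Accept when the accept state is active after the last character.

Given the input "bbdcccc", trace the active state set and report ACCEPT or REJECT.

Answer: REJECT

Trace:
initial (ε-close {0}): {0}
'b' @ 1: {}  — no active states
rest 'bdcccc' ignored (set empty)
after full input: {}  (accept=13 not in)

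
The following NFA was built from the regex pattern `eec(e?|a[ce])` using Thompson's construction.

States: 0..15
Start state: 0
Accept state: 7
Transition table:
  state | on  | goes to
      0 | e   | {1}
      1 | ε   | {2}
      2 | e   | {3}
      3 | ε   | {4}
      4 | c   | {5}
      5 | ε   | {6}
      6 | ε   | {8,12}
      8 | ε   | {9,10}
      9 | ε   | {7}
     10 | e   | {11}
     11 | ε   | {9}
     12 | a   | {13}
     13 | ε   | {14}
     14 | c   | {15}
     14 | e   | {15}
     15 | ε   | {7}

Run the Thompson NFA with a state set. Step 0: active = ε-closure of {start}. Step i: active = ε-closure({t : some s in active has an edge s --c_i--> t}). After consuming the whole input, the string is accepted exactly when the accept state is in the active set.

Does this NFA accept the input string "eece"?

Answer: ACCEPT

Steps:
initial (ε-close {0}): {0}
'e' @ 1: {1,2}
'e' @ 2: {3,4}
'c' @ 3: {5,6,7,8,9,10,12}  ✓accept
'e' @ 4: {7,9,11}  ✓accept
final: {7,9,11}; accept 7 in set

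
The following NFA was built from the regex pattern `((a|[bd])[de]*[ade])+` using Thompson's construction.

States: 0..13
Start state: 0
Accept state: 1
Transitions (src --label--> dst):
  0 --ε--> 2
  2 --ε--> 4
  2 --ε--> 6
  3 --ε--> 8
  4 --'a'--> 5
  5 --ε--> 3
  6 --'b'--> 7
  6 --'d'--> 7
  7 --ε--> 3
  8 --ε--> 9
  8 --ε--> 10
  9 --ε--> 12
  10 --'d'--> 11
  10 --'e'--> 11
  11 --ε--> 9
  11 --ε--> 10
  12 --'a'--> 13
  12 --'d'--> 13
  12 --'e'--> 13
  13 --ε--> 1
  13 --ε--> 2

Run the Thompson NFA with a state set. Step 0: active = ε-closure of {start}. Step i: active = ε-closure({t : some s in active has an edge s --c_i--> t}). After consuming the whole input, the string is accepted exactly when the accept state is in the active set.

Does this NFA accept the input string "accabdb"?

S₀ = ε-closure({0}) = {0,2,4,6}
'a' @ 1: {3,5,8,9,10,12}
'c' @ 2: {}  — state set empty
rest 'cabdb' ignored (set empty)
final: {}; accept 1 not in set

Answer: REJECT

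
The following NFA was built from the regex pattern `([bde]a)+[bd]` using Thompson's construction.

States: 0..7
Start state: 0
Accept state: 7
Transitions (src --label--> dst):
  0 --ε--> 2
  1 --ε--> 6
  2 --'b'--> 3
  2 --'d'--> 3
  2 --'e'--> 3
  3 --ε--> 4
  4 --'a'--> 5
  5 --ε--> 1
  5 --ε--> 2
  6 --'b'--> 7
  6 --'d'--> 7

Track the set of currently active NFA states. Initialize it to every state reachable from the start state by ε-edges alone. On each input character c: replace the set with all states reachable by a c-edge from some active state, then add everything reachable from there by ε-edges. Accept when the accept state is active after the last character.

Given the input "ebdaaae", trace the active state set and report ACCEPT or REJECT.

initial (ε-close {0}): {0,2}
'e' @ 1: {3,4}
'b' @ 2: {}  — dead — no transitions
rest 'daaae' ignored (set empty)
after full input: {}  (accept=7 not in)

Answer: REJECT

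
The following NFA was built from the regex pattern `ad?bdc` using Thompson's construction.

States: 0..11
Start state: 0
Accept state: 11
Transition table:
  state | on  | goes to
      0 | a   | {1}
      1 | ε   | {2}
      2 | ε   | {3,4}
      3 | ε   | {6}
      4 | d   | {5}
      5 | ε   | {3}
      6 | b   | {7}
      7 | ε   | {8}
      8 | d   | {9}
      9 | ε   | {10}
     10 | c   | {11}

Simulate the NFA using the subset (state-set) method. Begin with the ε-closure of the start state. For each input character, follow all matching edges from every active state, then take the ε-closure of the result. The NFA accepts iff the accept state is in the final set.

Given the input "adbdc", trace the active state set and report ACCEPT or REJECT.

S₀ = ε-closure({0}) = {0}
'a' @ 1: {1,2,3,4,6}
'd' @ 2: {3,5,6}
'b' @ 3: {7,8}
'd' @ 4: {9,10}
'c' @ 5: {11}  (accept∈set)
final: {11}; accept 11 in set

Answer: ACCEPT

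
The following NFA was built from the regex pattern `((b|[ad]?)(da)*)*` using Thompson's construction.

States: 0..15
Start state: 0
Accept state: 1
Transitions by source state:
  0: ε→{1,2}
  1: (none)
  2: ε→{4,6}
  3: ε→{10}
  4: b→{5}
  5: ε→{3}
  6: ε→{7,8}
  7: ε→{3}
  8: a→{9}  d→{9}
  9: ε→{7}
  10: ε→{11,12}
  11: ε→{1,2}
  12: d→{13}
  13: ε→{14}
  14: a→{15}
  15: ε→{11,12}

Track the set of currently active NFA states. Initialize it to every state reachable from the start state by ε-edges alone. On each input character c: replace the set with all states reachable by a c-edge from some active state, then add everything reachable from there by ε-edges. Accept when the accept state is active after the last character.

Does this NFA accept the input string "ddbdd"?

initial (ε-close {0}): {0,1,2,3,4,6,7,8,10,11,12}
'd' @ 1: {1,2,3,4,6,7,8,9,10,11,12,13,14}  ✓accept
'd' @ 2: {1,2,3,4,6,7,8,9,10,11,12,13,14}  ✓accept
'b' @ 3: {1,2,3,4,5,6,7,8,10,11,12}  ✓accept
'd' @ 4: {1,2,3,4,6,7,8,9,10,11,12,13,14}  ✓accept
'd' @ 5: {1,2,3,4,6,7,8,9,10,11,12,13,14}  ✓accept
after full input: {1,2,3,4,6,7,8,9,10,11,12,13,14}  (accept=1 in)

Answer: ACCEPT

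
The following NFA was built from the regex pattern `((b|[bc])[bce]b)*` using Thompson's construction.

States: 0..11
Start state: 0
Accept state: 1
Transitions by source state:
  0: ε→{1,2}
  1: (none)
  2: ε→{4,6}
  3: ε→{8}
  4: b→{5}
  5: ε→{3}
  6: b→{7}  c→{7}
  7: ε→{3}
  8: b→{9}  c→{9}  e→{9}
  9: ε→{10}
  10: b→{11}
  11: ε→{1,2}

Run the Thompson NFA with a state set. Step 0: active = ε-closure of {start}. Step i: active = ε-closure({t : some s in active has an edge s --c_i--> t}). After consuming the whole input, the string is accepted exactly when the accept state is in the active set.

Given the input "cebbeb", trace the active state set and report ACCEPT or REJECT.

Answer: ACCEPT

Steps:
start: ε-closure({0}) = {0,1,2,4,6}
'c' @ 1: {3,7,8}
'e' @ 2: {9,10}
'b' @ 3: {1,2,4,6,11}  ✓accept
'b' @ 4: {3,5,7,8}
'e' @ 5: {9,10}
'b' @ 6: {1,2,4,6,11}  ✓accept
end set {1,2,4,6,11} — state 1 in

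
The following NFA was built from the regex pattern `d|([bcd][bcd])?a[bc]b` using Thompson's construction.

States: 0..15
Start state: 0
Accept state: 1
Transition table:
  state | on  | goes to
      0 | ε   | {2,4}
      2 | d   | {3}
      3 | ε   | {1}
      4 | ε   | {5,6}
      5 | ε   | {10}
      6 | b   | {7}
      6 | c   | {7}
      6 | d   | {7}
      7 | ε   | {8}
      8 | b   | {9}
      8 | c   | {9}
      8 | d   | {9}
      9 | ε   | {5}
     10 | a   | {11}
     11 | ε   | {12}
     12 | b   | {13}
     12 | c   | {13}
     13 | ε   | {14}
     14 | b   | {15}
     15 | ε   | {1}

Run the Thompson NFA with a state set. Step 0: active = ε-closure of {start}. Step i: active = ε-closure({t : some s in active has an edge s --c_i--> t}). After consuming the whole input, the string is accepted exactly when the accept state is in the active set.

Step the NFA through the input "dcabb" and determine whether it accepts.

Answer: ACCEPT

Trace:
S₀ = ε-closure({0}) = {0,2,4,5,6,10}
'd' @ 1: {1,3,7,8}  ✓accept
'c' @ 2: {5,9,10}
'a' @ 3: {11,12}
'b' @ 4: {13,14}
'b' @ 5: {1,15}  ✓accept
end set {1,15} — state 1 in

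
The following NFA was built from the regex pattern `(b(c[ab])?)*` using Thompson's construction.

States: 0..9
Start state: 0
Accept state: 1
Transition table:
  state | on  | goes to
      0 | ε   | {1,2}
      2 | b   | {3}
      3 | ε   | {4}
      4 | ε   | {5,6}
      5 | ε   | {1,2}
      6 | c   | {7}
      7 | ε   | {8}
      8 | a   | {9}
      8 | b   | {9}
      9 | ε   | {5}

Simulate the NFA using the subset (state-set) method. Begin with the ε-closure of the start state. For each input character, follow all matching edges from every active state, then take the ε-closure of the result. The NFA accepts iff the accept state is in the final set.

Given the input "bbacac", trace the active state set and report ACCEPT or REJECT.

S₀ = ε-closure({0}) = {0,1,2}
'b' @ 1: {1,2,3,4,5,6}  ✓accept
'b' @ 2: {1,2,3,4,5,6}  ✓accept
'a' @ 3: {}  — dead — no transitions
rest 'cac' ignored (set empty)
after full input: {}  (accept=1 not in)

Answer: REJECT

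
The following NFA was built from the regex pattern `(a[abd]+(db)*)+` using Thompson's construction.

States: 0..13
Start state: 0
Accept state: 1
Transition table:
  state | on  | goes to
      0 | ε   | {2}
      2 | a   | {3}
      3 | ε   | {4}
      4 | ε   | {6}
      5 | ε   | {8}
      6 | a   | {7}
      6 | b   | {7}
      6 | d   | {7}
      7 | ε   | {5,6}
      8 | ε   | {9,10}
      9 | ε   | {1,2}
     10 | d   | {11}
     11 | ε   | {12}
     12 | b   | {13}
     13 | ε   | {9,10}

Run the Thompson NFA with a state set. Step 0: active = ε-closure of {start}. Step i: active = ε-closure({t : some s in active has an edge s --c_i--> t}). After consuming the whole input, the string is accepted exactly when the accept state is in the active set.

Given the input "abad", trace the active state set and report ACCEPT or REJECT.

start: ε-closure({0}) = {0,2}
'a' @ 1: {3,4,6}
'b' @ 2: {1,2,5,6,7,8,9,10}  (accept∈set)
'a' @ 3: {1,2,3,4,5,6,7,8,9,10}  (accept∈set)
'd' @ 4: {1,2,5,6,7,8,9,10,11,12}  (accept∈set)
after full input: {1,2,5,6,7,8,9,10,11,12}  (accept=1 in)

Answer: ACCEPT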